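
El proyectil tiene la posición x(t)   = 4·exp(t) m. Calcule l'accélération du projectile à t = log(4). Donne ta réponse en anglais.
We must differentiate our position equation x(t) = 4·exp(t) 2 times. Taking d/dt of x(t), we find v(t) = 4·exp(t). Taking d/dt of v(t), we find a(t) = 4·exp(t). From the given acceleration equation a(t) = 4·exp(t), we substitute t = log(4) to get a = 16.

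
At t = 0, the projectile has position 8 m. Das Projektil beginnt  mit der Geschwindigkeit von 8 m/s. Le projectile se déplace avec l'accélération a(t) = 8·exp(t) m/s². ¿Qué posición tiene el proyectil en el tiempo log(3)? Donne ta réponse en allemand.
Wir müssen das Integral unserer Gleichung für die Beschleunigung a(t) = 8·exp(t) 2-mal finden. Die Stammfunktion von der Beschleunigung ist die Geschwindigkeit. Mit v(0) = 8 erhalten wir v(t) = 8·exp(t). Die Stammfunktion von der Geschwindigkeit, mit x(0) = 8, ergibt die Position: x(t) = 8·exp(t). Wir haben die Position x(t) = 8·exp(t). Durch Einsetzen von t = log(3): x(log(3)) = 24.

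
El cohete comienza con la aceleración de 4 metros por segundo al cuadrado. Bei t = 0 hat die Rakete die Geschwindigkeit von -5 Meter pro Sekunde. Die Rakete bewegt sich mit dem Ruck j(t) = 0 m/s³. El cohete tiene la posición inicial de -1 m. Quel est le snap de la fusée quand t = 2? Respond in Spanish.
Para resolver esto, necesitamos tomar 1 derivada de nuestra ecuación de la sacudida j(t) = 0. Derivando la sacudida, obtenemos el snap: s(t) = 0. De la ecuación del snap s(t) = 0, sustituimos t = 2 para obtener s = 0.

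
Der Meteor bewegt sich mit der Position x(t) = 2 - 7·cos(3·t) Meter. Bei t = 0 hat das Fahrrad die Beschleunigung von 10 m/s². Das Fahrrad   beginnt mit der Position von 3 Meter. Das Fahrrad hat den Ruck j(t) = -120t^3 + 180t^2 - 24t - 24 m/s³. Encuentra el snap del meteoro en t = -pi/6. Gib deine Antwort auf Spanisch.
Para resolver esto, necesitamos tomar 4 derivadas de nuestra ecuación de la posición x(t) = 2 - 7·cos(3·t). La derivada de la posición da la velocidad: v(t) = 21·sin(3·t). La derivada de la velocidad da la aceleración: a(t) = 63·cos(3·t). Derivando la aceleración, obtenemos la sacudida: j(t) = -189·sin(3·t). Tomando d/dt de j(t), encontramos s(t) = -567·cos(3·t). De la ecuación del snap s(t) = -567·cos(3·t), sustituimos t = -pi/6 para obtener s = 0.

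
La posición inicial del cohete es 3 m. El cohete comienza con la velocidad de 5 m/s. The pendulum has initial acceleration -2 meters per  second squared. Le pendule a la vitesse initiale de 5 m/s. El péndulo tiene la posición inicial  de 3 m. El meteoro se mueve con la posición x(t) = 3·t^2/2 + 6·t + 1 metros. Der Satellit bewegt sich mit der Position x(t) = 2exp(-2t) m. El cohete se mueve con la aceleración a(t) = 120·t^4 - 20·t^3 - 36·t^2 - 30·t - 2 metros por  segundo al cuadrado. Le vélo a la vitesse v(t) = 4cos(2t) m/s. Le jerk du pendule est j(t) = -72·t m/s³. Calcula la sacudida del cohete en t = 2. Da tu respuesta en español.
Para resolver esto, necesitamos tomar 1 derivada de nuestra ecuación de la aceleración a(t) = 120·t^4 - 20·t^3 - 36·t^2 - 30·t - 2. Derivando la aceleración, obtenemos la sacudida: j(t) = 480·t^3 - 60·t^2 - 72·t - 30. Tenemos la sacudida j(t) = 480·t^3 - 60·t^2 - 72·t - 30. Sustituyendo t = 2: j(2) = 3426.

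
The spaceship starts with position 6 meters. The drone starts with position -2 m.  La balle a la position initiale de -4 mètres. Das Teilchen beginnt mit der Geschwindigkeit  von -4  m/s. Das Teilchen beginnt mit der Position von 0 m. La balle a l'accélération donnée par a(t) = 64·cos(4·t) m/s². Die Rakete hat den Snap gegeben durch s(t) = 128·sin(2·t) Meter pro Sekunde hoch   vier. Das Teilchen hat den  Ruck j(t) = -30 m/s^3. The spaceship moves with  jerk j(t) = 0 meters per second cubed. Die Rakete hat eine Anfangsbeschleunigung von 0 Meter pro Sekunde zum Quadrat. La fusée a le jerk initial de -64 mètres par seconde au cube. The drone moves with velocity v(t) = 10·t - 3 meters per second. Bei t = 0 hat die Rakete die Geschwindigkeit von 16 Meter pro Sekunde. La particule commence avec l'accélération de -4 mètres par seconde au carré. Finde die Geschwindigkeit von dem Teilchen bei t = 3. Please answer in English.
Starting from jerk j(t) = -30, we take 2 integrals. The integral of jerk, with a(0) = -4, gives acceleration: a(t) = -30·t - 4. Finding the antiderivative of a(t) and using v(0) = -4: v(t) = -15·t^2 - 4·t - 4. From the given velocity equation v(t) = -15·t^2 - 4·t - 4, we substitute t = 3 to get v = -151.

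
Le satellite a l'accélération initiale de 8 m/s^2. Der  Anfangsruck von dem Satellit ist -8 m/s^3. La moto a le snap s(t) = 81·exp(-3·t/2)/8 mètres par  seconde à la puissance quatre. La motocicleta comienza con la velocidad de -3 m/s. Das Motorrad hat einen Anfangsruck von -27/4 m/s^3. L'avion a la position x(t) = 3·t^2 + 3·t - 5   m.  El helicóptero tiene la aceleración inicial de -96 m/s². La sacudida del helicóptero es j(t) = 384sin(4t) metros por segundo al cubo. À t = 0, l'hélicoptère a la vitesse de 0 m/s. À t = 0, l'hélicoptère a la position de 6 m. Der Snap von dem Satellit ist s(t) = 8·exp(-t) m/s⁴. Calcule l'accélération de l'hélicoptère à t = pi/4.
Nous devons intégrer notre équation du jerk j(t) = 384·sin(4·t) 1 fois. L'intégrale du jerk est l'accélération. En utilisant a(0) = -96, nous obtenons a(t) = -96·cos(4·t). En utilisant a(t) = -96·cos(4·t) et en substituant t = pi/4, nous trouvons a = 96.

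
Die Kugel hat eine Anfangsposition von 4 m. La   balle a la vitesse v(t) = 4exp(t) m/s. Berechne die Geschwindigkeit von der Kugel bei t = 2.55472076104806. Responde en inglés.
From the given velocity equation v(t) = 4·exp(t), we substitute t = 2.55472076104806 to get v = 51.4708239642594.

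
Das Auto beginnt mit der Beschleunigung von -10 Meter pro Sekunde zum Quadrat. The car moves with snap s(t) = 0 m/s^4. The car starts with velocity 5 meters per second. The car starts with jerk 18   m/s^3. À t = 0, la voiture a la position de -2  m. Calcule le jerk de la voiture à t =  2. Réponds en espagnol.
Partiendo del snap s(t) = 0, tomamos 1 antiderivada. La integral del snap es la sacudida. Usando j(0) = 18, obtenemos j(t) = 18. Usando j(t) = 18 y sustituyendo t = 2, encontramos j = 18.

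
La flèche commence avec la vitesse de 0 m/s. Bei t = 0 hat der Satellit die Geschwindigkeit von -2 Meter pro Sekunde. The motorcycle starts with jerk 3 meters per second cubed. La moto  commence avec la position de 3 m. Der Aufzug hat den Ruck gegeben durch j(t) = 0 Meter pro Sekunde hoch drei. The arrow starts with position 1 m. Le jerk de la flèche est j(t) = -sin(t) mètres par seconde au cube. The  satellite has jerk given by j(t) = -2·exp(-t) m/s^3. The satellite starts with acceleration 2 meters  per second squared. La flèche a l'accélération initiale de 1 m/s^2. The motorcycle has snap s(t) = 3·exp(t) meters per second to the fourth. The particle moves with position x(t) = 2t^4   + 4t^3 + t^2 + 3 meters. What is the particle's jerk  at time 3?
We must differentiate our position equation x(t) = 2·t^4 + 4·t^3 + t^2 + 3 3 times. Differentiating position, we get velocity: v(t) = 8·t^3 + 12·t^2 + 2·t. The derivative of velocity gives acceleration: a(t) = 24·t^2 + 24·t + 2. Differentiating acceleration, we get jerk: j(t) = 48·t + 24. From the given jerk equation j(t) = 48·t + 24, we substitute t = 3 to get j = 168.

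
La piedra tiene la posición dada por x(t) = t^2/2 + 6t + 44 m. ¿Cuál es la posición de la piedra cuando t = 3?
Usando x(t) = t^2/2 + 6·t + 44 y sustituyendo t = 3, encontramos x = 133/2.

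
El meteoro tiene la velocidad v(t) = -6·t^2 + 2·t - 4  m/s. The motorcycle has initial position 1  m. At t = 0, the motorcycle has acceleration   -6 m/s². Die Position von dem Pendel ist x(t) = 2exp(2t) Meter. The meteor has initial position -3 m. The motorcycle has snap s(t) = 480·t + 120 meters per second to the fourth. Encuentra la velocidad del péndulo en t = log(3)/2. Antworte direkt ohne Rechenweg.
La respuesta es 12.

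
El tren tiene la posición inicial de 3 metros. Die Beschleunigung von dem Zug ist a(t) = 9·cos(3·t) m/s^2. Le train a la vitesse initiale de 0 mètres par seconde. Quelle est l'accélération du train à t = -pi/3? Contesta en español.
De la ecuación de la aceleración a(t) = 9·cos(3·t), sustituimos t = -pi/3 para obtener a = -9.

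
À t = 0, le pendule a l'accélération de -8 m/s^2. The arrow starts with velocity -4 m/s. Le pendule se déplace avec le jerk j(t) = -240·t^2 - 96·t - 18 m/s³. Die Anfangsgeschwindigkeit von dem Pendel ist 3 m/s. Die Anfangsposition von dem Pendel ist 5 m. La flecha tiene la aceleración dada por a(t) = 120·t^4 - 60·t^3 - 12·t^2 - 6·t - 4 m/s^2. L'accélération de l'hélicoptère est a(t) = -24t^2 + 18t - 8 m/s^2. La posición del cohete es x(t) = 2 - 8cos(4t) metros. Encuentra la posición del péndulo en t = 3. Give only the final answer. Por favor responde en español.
La posición en t = 3 es x = -1399.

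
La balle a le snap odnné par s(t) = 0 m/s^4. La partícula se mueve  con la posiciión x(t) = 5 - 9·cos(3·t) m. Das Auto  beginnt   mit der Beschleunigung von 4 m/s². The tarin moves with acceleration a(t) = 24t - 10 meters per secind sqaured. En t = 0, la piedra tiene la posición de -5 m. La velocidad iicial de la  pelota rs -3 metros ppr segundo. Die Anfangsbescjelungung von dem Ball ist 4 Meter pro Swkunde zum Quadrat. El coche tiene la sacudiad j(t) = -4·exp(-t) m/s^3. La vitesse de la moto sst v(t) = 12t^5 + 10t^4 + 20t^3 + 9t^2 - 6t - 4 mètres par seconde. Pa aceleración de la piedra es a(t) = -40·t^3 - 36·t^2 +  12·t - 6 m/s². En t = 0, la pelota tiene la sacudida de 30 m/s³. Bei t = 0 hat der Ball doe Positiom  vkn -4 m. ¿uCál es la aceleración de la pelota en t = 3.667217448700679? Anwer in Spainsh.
Partiendo del snap s(t) = 0, tomamos 2 antiderivadas. La antiderivada del snap es la sacudida. Usando j(0) = 30, obtenemos j(t) = 30. La integral de la sacudida es la aceleración. Usando a(0) = 4, obtenemos a(t) = 30·t + 4. Usando a(t) = 30·t + 4 y sustituyendo t = 3.667217448700679, encontramos a = 114.016523461020.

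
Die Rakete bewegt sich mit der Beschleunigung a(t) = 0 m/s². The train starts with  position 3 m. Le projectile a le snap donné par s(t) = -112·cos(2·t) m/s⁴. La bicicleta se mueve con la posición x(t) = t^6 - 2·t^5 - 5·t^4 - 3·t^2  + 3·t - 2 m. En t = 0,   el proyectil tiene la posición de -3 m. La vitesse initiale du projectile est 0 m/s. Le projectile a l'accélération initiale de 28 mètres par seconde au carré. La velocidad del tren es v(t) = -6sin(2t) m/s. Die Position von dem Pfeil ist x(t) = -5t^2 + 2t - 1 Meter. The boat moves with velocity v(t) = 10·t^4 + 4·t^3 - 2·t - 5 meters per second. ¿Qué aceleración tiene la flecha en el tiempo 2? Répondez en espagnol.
Para resolver esto, necesitamos tomar 2 derivadas de nuestra ecuación de la posición x(t) = -5·t^2 + 2·t - 1. La derivada de la posición da la velocidad: v(t) = 2 - 10·t. Tomando d/dt de v(t), encontramos a(t) = -10. Tenemos la aceleración a(t) = -10. Sustituyendo t = 2: a(2) = -10.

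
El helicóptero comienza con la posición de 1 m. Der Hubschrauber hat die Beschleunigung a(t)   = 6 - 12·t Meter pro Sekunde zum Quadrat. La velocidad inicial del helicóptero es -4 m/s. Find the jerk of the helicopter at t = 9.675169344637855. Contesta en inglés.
We must differentiate our acceleration equation a(t) = 6 - 12·t 1 time. The derivative of acceleration gives jerk: j(t) = -12. Using j(t) = -12 and substituting t = 9.675169344637855, we find j = -12.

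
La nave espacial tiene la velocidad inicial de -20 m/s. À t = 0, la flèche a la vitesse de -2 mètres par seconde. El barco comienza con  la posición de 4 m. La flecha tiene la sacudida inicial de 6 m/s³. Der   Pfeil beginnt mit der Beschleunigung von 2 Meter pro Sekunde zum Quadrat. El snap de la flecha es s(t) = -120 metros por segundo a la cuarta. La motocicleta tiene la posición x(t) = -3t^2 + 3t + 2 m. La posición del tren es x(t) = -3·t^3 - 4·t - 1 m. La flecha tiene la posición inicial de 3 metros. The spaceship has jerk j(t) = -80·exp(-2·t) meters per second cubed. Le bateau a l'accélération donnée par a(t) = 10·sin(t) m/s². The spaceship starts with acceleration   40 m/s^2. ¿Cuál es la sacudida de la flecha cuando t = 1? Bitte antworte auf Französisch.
Pour résoudre ceci, nous devons prendre 1 intégrale de notre équation du snap s(t) = -120. En intégrant le snap et en utilisant la condition initiale j(0) = 6, nous obtenons j(t) = 6 - 120·t. En utilisant j(t) = 6 - 120·t et en substituant t = 1, nous trouvons j = -114.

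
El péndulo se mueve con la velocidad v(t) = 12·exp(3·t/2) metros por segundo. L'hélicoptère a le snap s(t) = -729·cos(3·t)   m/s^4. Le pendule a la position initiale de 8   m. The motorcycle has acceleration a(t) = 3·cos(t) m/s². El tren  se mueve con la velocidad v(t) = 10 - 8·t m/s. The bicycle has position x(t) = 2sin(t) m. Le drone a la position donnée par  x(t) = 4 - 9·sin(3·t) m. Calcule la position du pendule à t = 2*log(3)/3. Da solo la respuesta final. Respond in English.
The position at t = 2*log(3)/3 is x = 24.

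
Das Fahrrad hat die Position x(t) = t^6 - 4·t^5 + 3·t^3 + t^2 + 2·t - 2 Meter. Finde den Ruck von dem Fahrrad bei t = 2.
Um dies zu lösen, müssen wir 3 Ableitungen unserer Gleichung für die Position x(t) = t^6 - 4·t^5 + 3·t^3 + t^2 + 2·t - 2 nehmen. Durch Ableiten von der Position erhalten wir die Geschwindigkeit: v(t) = 6·t^5 - 20·t^4 + 9·t^2 + 2·t + 2. Mit d/dt von v(t) finden wir a(t) = 30·t^4 - 80·t^3 + 18·t + 2. Durch Ableiten von der Beschleunigung erhalten wir den Ruck: j(t) = 120·t^3 - 240·t^2 + 18. Mit j(t) = 120·t^3 - 240·t^2 + 18 und Einsetzen von t = 2, finden wir j = 18.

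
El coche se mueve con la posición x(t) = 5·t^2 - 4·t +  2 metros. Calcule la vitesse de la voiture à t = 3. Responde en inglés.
We must differentiate our position equation x(t) = 5·t^2 - 4·t + 2 1 time. The derivative of position gives velocity: v(t) = 10·t - 4. From the given velocity equation v(t) = 10·t - 4, we substitute t = 3 to get v = 26.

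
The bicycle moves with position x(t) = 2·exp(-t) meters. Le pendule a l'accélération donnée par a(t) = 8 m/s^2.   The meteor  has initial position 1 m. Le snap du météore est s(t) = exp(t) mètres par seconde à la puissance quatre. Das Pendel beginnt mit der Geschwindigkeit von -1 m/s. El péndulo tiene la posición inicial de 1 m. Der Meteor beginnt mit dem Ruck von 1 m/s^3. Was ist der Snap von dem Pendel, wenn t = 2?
Ausgehend von der Beschleunigung a(t) = 8, nehmen wir 2 Ableitungen. Mit d/dt von a(t) finden wir j(t) = 0. Mit d/dt von j(t) finden wir s(t) = 0. Aus der Gleichung für den Snap s(t) = 0, setzen wir t = 2 ein und erhalten s = 0.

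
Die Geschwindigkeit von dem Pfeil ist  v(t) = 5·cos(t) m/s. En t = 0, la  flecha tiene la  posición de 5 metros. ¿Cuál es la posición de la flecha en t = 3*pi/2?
Debemos encontrar la integral de nuestra ecuación de la velocidad v(t) = 5·cos(t) 1 vez. Integrando la velocidad y usando la condición inicial x(0) = 5, obtenemos x(t) = 5·sin(t) + 5. Usando x(t) = 5·sin(t) + 5 y sustituyendo t = 3*pi/2, encontramos x = 0.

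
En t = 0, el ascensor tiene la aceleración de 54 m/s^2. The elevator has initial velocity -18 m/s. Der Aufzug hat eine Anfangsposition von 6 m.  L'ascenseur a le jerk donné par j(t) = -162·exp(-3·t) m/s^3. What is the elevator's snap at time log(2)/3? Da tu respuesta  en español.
Debemos derivar nuestra ecuación de la sacudida j(t) = -162·exp(-3·t) 1 vez. La derivada de la sacudida da el snap: s(t) = 486·exp(-3·t). Tenemos el snap s(t) = 486·exp(-3·t). Sustituyendo t = log(2)/3: s(log(2)/3) = 243.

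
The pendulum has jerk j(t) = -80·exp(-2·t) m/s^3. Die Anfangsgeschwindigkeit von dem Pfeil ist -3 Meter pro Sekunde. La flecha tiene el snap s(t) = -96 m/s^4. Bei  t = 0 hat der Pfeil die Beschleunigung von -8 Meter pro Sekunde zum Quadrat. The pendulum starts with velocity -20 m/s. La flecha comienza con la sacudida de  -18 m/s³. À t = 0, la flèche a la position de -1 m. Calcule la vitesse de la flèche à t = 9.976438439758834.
Nous devons trouver l'intégrale de notre équation du snap s(t) = -96 3 fois. En prenant ∫s(t)dt et en appliquant j(0) = -18, nous trouvons j(t) = -96·t - 18. L'intégrale du jerk, avec a(0) = -8, donne l'accélération: a(t) = -48·t^2 - 18·t - 8. La primitive de l'accélération est la vitesse. En utilisant v(0) = -3, nous obtenons v(t) = -16·t^3 - 9·t^2 - 8·t - 3. Nous avons la vitesse v(t) = -16·t^3 - 9·t^2 - 8·t - 3. En substituant t = 9.976438439758834: v(9.976438439758834) = -16865.7461951771.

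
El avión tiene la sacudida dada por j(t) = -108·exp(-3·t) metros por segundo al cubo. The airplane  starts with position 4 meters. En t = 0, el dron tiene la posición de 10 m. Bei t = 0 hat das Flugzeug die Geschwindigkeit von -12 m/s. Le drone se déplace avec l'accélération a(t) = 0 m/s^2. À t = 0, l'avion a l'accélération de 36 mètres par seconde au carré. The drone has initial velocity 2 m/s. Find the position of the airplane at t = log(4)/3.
Starting from jerk j(t) = -108·exp(-3·t), we take 3 antiderivatives. Integrating jerk and using the initial condition a(0) = 36, we get a(t) = 36·exp(-3·t). Integrating acceleration and using the initial condition v(0) = -12, we get v(t) = -12·exp(-3·t). Taking ∫v(t)dt and applying x(0) = 4, we find x(t) = 4·exp(-3·t). From the given position equation x(t) = 4·exp(-3·t), we substitute t = log(4)/3 to get x = 1.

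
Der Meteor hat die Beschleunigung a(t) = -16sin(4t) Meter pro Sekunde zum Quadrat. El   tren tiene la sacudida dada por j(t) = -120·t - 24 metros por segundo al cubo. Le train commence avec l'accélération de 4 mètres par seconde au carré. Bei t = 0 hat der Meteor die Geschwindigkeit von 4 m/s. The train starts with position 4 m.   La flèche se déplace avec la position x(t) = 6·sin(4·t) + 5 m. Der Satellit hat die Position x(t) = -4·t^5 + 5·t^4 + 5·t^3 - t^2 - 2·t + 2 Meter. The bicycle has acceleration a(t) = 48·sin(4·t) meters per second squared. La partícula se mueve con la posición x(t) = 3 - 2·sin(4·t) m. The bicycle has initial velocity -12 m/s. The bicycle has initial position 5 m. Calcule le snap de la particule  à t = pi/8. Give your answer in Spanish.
Partiendo de la posición x(t) = 3 - 2·sin(4·t), tomamos 4 derivadas. Derivando la posición, obtenemos la velocidad: v(t) = -8·cos(4·t). Tomando d/dt de v(t), encontramos a(t) = 32·sin(4·t). La derivada de la aceleración da la sacudida: j(t) = 128·cos(4·t). Derivando la sacudida, obtenemos el snap: s(t) = -512·sin(4·t). De la ecuación del snap s(t) = -512·sin(4·t), sustituimos t = pi/8 para obtener s = -512.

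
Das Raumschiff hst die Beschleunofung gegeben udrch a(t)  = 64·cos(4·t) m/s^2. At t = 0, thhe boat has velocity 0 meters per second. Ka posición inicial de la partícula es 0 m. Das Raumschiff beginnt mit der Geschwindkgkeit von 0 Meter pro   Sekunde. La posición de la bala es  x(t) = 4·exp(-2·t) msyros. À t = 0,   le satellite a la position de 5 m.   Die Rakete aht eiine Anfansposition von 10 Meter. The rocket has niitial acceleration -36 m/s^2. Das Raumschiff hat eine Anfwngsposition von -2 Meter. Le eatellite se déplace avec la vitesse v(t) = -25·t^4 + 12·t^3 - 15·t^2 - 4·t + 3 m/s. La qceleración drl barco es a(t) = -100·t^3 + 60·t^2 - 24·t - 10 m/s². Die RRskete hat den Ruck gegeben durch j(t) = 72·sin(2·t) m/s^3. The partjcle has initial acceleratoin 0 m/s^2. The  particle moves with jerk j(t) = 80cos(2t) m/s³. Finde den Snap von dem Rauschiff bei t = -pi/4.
Wir müssen unsere Gleichung für die Beschleunigung a(t) = 64·cos(4·t) 2-mal ableiten. Mit d/dt von a(t) finden wir j(t) = -256·sin(4·t). Die Ableitung von dem Ruck ergibt den Snap: s(t) = -1024·cos(4·t). Aus der Gleichung für den Snap s(t) = -1024·cos(4·t), setzen wir t = -pi/4 ein und erhalten s = 1024.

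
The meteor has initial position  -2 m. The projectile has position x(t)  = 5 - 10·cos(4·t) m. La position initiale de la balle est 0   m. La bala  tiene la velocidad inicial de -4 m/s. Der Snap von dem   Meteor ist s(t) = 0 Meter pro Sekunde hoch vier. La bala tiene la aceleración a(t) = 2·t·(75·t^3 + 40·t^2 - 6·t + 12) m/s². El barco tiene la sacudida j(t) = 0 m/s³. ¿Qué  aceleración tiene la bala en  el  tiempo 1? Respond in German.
Aus der Gleichung für die Beschleunigung a(t) = 2·t·(75·t^3 + 40·t^2 - 6·t + 12), setzen wir t = 1 ein und erhalten a = 242.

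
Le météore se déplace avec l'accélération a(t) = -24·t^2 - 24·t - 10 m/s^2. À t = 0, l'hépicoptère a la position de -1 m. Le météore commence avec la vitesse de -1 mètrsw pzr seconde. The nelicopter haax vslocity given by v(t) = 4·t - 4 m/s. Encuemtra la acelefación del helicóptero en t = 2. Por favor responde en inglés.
To solve this, we need to take 1 derivative of our velocity equation v(t) = 4·t - 4. Taking d/dt of v(t), we find a(t) = 4. Using a(t) = 4 and substituting t = 2, we find a = 4.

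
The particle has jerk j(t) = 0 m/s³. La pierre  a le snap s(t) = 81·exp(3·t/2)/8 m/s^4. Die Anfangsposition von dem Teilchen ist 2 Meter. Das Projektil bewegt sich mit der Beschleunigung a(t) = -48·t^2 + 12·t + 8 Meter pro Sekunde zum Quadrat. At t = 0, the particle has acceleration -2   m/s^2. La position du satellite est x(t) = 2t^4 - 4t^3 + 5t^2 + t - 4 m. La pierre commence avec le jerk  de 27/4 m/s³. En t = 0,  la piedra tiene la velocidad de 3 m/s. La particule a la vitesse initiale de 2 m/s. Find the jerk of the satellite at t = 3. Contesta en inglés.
We must differentiate our position equation x(t) = 2·t^4 - 4·t^3 + 5·t^2 + t - 4 3 times. The derivative of position gives velocity: v(t) = 8·t^3 - 12·t^2 + 10·t + 1. The derivative of velocity gives acceleration: a(t) = 24·t^2 - 24·t + 10. The derivative of acceleration gives jerk: j(t) = 48·t - 24. Using j(t) = 48·t - 24 and substituting t = 3, we find j = 120.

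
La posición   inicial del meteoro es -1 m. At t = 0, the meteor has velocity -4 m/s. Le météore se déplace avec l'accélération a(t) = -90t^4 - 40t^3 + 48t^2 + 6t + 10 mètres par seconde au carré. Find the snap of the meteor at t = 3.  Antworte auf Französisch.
Nous devons dériver notre équation de l'accélération a(t) = -90·t^4 - 40·t^3 + 48·t^2 + 6·t + 10 2 fois. En dérivant l'accélération, nous obtenons le jerk: j(t) = -360·t^3 - 120·t^2 + 96·t + 6. En prenant d/dt de j(t), nous trouvons s(t) = -1080·t^2 - 240·t + 96. De l'équation du snap s(t) = -1080·t^2 - 240·t + 96, nous substituons t = 3 pour obtenir s = -10344.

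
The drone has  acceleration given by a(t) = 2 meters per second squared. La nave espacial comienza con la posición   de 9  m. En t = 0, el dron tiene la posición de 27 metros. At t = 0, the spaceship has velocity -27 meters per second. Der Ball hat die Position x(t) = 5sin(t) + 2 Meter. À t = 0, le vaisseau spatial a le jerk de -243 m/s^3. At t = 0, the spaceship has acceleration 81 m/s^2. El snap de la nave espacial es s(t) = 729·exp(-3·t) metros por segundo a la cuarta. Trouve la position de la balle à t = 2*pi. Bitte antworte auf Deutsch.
Mit x(t) = 5·sin(t) + 2 und Einsetzen von t = 2*pi, finden wir x = 2.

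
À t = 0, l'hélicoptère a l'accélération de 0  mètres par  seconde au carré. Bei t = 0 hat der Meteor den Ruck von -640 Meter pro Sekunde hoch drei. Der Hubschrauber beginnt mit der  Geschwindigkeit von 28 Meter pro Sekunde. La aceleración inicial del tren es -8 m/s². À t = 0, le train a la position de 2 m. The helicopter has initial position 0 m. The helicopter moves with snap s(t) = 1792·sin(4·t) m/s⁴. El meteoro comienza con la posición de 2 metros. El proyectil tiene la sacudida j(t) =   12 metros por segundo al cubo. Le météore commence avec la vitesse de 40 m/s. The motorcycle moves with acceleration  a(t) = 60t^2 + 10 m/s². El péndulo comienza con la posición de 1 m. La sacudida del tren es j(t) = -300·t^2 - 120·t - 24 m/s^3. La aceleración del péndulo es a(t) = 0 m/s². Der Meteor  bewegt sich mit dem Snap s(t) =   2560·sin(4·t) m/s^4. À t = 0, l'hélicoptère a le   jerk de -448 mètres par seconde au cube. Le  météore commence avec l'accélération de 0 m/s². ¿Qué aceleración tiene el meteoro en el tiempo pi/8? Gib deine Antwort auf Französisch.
Nous devons trouver l'intégrale de notre équation du snap s(t) = 2560·sin(4·t) 2 fois. L'intégrale du snap, avec j(0) = -640, donne le jerk: j(t) = -640·cos(4·t). La primitive du jerk est l'accélération. En utilisant a(0) = 0, nous obtenons a(t) = -160·sin(4·t). Nous avons l'accélération a(t) = -160·sin(4·t). En substituant t = pi/8: a(pi/8) = -160.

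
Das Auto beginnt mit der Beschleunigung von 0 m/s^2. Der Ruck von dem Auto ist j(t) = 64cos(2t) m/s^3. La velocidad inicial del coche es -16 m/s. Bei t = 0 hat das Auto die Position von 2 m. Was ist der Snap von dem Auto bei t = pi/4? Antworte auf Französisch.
Nous devons dériver notre équation du jerk j(t) = 64·cos(2·t) 1 fois. En dérivant le jerk, nous obtenons le snap: s(t) = -128·sin(2·t). En utilisant s(t) = -128·sin(2·t) et en substituant t = pi/4, nous trouvons s = -128.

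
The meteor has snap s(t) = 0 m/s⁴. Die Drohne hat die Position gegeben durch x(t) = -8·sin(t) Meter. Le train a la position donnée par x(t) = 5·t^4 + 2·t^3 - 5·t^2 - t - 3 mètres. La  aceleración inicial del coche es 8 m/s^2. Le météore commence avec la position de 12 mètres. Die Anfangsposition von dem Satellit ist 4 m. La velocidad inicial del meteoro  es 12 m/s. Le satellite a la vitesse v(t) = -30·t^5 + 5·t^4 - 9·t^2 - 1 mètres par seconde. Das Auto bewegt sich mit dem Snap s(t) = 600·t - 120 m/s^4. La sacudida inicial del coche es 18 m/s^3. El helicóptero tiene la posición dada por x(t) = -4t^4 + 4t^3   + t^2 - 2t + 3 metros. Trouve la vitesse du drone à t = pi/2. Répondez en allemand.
Um dies zu lösen, müssen wir 1 Ableitung unserer Gleichung für die Position x(t) = -8·sin(t) nehmen. Mit d/dt von x(t) finden wir v(t) = -8·cos(t). Wir haben die Geschwindigkeit v(t) = -8·cos(t). Durch Einsetzen von t = pi/2: v(pi/2) = 0.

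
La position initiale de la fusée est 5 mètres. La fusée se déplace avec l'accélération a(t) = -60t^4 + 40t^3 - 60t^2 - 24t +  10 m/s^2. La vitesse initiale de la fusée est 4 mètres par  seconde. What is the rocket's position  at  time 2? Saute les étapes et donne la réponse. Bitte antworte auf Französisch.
À t = 2, x = -143.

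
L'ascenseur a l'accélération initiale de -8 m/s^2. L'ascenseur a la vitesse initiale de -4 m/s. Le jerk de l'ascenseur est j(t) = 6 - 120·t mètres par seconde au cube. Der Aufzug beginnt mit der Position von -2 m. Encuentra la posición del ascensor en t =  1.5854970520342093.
Debemos encontrar la integral de nuestra ecuación de la sacudida j(t) = 6 - 120·t 3 veces. Tomando ∫j(t)dt y aplicando a(0) = -8, encontramos a(t) = -60·t^2 + 6·t - 8. Integrando la aceleración y usando la condición inicial v(0) = -4, obtenemos v(t) = -20·t^3 + 3·t^2 - 8·t - 4. Integrando la velocidad y usando la condición inicial x(0) = -2, obtenemos x(t) = -5·t^4 + t^3 - 4·t^2 - 4·t - 2. De la ecuación de la posición x(t) = -5·t^4 + t^3 - 4·t^2 - 4·t - 2, sustituimos t = 1.5854970520342093 para obtener x = -46.0075427713476.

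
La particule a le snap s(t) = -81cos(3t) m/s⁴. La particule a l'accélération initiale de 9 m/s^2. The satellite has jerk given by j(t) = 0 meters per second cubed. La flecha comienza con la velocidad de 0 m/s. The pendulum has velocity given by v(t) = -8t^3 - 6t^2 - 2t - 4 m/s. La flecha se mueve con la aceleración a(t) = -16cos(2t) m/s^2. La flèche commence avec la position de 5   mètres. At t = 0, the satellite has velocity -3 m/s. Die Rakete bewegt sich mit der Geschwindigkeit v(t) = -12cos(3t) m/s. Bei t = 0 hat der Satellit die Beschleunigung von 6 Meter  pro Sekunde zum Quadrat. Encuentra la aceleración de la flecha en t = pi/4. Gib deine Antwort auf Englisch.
From the given acceleration equation a(t) = -16·cos(2·t), we substitute t = pi/4 to get a = 0.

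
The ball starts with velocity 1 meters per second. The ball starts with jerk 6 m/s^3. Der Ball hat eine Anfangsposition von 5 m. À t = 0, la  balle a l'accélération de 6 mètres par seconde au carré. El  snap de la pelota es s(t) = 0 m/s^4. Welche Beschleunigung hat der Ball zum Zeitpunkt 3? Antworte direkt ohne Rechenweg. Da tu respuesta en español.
La aceleración en t = 3 es a = 24.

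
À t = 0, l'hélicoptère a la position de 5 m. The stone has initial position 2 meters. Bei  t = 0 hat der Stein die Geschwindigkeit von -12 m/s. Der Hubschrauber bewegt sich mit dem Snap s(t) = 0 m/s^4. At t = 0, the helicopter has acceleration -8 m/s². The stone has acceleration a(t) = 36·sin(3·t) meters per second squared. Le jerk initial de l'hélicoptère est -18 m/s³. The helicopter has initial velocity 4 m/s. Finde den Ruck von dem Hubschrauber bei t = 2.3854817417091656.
Um dies zu lösen, müssen wir 1 Integral unserer Gleichung für den Snap s(t) = 0 finden. Mit ∫s(t)dt und Anwendung von j(0) = -18, finden wir j(t) = -18. Aus der Gleichung für den Ruck j(t) = -18, setzen wir t = 2.3854817417091656 ein und erhalten j = -18.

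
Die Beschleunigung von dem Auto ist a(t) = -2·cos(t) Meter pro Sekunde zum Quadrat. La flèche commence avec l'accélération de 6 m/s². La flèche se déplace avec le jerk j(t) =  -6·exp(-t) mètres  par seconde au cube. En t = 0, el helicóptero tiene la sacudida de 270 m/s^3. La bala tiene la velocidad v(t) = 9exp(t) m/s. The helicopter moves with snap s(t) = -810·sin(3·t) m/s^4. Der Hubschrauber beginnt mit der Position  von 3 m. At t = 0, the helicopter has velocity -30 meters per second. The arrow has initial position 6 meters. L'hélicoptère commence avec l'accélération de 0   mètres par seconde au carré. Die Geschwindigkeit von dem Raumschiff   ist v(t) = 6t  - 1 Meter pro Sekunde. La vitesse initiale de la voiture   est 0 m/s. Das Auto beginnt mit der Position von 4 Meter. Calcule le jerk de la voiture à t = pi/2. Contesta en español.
Partiendo de la aceleración a(t) = -2·cos(t), tomamos 1 derivada. La derivada de la aceleración da la sacudida: j(t) = 2·sin(t). Usando j(t) = 2·sin(t) y sustituyendo t = pi/2, encontramos j = 2.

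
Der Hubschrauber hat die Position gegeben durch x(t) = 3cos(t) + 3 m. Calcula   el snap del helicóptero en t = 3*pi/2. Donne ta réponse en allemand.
Wir müssen unsere Gleichung für die Position x(t) = 3·cos(t) + 3 4-mal ableiten. Die Ableitung von der Position ergibt die Geschwindigkeit: v(t) = -3·sin(t). Durch Ableiten von der Geschwindigkeit erhalten wir die Beschleunigung: a(t) = -3·cos(t). Mit d/dt von a(t) finden wir j(t) = 3·sin(t). Durch Ableiten von dem Ruck erhalten wir den Snap: s(t) = 3·cos(t). Wir haben den Snap s(t) = 3·cos(t). Durch Einsetzen von t = 3*pi/2: s(3*pi/2) = 0.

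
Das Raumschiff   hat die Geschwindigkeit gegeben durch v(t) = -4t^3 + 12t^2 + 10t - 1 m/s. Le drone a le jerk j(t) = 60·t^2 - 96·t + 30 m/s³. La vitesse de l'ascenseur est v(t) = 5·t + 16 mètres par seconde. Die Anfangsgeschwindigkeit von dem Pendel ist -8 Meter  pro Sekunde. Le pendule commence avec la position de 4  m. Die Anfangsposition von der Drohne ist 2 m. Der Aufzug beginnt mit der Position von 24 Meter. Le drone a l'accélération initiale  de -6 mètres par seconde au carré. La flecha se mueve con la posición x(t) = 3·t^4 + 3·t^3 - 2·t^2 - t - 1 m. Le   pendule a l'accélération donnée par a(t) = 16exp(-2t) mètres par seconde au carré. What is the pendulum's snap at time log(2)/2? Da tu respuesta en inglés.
We must differentiate our acceleration equation a(t) = 16·exp(-2·t) 2 times. Taking d/dt of a(t), we find j(t) = -32·exp(-2·t). The derivative of jerk gives snap: s(t) = 64·exp(-2·t). Using s(t) = 64·exp(-2·t) and substituting t = log(2)/2, we find s = 32.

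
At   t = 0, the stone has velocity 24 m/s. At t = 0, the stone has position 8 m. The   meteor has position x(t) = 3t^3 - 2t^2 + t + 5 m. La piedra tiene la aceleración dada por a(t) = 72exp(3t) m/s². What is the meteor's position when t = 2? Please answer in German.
Aus der Gleichung für die Position x(t) = 3·t^3 - 2·t^2 + t + 5, setzen wir t = 2 ein und erhalten x = 23.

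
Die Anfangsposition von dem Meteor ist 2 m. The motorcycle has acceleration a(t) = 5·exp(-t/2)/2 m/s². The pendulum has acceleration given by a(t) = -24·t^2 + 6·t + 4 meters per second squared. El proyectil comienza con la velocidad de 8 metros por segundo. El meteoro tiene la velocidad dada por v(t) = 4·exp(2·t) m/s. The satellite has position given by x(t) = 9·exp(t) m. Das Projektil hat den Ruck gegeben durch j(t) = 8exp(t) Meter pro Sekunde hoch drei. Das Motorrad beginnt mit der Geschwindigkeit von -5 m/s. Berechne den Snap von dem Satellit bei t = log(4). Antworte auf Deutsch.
Ausgehend von der Position x(t) = 9·exp(t), nehmen wir 4 Ableitungen. Mit d/dt von x(t) finden wir v(t) = 9·exp(t). Durch Ableiten von der Geschwindigkeit erhalten wir die Beschleunigung: a(t) = 9·exp(t). Die Ableitung von der Beschleunigung ergibt den Ruck: j(t) = 9·exp(t). Die Ableitung von dem Ruck ergibt den Snap: s(t) = 9·exp(t). Aus der Gleichung für den Snap s(t) = 9·exp(t), setzen wir t = log(4) ein und erhalten s = 36.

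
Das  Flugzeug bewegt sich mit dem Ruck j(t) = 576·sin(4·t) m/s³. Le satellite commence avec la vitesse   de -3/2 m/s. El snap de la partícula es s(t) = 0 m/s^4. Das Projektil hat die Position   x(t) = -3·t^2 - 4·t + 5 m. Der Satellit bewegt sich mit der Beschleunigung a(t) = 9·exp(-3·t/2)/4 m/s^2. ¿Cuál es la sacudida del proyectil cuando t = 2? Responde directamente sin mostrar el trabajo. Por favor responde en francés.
À t = 2, j = 0.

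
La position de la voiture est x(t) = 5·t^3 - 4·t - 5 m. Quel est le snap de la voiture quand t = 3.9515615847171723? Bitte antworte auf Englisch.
We must differentiate our position equation x(t) = 5·t^3 - 4·t - 5 4 times. The derivative of position gives velocity: v(t) = 15·t^2 - 4. Taking d/dt of v(t), we find a(t) = 30·t. Differentiating acceleration, we get jerk: j(t) = 30. Taking d/dt of j(t), we find s(t) = 0. Using s(t) = 0 and substituting t = 3.9515615847171723, we find s = 0.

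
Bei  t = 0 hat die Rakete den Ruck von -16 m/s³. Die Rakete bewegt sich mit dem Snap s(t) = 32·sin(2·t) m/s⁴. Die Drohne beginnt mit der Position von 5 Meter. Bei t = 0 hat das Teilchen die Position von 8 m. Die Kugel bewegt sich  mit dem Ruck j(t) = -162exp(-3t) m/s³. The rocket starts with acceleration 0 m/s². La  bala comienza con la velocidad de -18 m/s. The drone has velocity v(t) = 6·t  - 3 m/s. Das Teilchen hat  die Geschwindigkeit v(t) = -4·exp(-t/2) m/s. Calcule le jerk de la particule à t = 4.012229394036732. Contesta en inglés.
Starting from velocity v(t) = -4·exp(-t/2), we take 2 derivatives. The derivative of velocity gives acceleration: a(t) = 2·exp(-t/2). The derivative of acceleration gives jerk: j(t) = -exp(-t/2). We have jerk j(t) = -exp(-t/2). Substituting t = 4.012229394036732: j(4.012229394036732) = -0.134510273895363.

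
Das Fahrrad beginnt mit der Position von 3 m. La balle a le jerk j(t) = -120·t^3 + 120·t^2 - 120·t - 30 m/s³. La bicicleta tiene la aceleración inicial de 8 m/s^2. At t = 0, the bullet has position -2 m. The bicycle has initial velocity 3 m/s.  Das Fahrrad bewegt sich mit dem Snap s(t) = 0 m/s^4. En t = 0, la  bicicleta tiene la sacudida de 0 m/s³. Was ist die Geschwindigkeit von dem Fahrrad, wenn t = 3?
Wir müssen unsere Gleichung für den Snap s(t) = 0 3-mal integrieren. Die Stammfunktion von dem Snap, mit j(0) = 0, ergibt den Ruck: j(t) = 0. Durch Integration von dem Ruck und Verwendung der Anfangsbedingung a(0) = 8, erhalten wir a(t) = 8. Die Stammfunktion von der Beschleunigung, mit v(0) = 3, ergibt die Geschwindigkeit: v(t) = 8·t + 3. Wir haben die Geschwindigkeit v(t) = 8·t + 3. Durch Einsetzen von t = 3: v(3) = 27.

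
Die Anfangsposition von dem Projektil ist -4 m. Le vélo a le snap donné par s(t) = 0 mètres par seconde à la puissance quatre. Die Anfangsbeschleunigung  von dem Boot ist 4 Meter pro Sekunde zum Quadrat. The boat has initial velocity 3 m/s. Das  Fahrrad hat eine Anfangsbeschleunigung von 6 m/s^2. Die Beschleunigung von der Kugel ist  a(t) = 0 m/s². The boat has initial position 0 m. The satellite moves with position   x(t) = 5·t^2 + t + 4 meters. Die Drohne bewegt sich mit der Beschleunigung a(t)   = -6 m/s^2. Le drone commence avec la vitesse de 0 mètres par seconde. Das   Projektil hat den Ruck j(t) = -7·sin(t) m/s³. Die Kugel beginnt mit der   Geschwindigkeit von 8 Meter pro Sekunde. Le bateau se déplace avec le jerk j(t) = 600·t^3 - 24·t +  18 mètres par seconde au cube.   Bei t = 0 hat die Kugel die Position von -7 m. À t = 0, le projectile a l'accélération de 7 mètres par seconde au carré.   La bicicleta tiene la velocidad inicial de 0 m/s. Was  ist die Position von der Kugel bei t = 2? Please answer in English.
To find the answer, we compute 2 antiderivatives of a(t) = 0. Taking ∫a(t)dt and applying v(0) = 8, we find v(t) = 8. Taking ∫v(t)dt and applying x(0) = -7, we find x(t) = 8·t - 7. Using x(t) = 8·t - 7 and substituting t = 2, we find x = 9.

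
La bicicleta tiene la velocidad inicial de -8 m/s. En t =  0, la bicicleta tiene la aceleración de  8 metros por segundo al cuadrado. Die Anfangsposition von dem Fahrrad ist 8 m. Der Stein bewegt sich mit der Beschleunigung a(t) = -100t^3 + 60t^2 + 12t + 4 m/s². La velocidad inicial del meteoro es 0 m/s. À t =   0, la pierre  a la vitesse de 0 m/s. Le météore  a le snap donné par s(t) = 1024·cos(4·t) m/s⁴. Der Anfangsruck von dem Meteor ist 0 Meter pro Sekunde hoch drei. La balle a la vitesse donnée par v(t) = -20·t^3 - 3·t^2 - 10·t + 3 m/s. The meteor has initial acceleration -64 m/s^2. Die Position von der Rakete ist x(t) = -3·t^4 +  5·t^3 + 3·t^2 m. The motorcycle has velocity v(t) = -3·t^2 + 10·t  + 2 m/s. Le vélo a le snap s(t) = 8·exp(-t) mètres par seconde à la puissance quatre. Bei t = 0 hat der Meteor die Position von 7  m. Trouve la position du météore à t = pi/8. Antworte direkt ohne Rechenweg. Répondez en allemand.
Bei t = pi/8, x = 3.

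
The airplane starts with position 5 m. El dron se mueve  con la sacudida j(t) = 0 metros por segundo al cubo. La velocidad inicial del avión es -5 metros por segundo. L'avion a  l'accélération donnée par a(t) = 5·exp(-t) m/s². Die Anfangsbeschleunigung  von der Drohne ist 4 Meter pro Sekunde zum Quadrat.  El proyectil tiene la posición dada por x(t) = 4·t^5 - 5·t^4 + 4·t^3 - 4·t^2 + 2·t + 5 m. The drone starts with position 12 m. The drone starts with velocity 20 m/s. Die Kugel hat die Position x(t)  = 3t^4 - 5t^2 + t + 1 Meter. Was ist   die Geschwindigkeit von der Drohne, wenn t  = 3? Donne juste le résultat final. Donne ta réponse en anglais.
The answer is 32.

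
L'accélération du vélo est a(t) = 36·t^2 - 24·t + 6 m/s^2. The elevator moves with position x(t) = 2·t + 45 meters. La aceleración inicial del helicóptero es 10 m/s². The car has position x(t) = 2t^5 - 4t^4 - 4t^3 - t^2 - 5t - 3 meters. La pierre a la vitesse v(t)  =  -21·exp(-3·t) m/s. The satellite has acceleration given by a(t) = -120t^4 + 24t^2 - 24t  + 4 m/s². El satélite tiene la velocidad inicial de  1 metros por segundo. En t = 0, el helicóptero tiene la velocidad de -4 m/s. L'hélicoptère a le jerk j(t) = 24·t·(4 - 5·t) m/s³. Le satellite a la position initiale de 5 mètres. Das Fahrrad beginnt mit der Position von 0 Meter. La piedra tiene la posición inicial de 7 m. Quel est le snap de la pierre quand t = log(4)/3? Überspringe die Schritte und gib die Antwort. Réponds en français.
La réponse est 567/4.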